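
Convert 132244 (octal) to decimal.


Positional values:
Position 0: 4 × 8^0 = 4
Position 1: 4 × 8^1 = 32
Position 2: 2 × 8^2 = 128
Position 3: 2 × 8^3 = 1024
Position 4: 3 × 8^4 = 12288
Position 5: 1 × 8^5 = 32768
Sum = 4 + 32 + 128 + 1024 + 12288 + 32768
= 46244


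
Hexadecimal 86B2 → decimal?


Positional values:
Position 0: 2 × 16^0 = 2 × 1 = 2
Position 1: B × 16^1 = 11 × 16 = 176
Position 2: 6 × 16^2 = 6 × 256 = 1536
Position 3: 8 × 16^3 = 8 × 4096 = 32768
Sum = 2 + 176 + 1536 + 32768
= 34482


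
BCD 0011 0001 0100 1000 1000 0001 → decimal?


Each 4-bit group → digit:
  0011 → 3
  0001 → 1
  0100 → 4
  1000 → 8
  1000 → 8
  0001 → 1
= 314881


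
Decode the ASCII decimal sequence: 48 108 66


Codes (decimal): 48 108 66
Per-code ASCII lookup:
  48  (range 48-57: digits, 48 - 48 = 0) → '0'
  108  (range 97-122: lowercase, 108 - 97 = 11) → 'l'
  66  (range 65-90: uppercase, 66 - 65 = 1) → 'B'
= '0lB'


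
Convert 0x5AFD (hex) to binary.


Each hex digit → 4 binary bits:
  5 = 0101
  A = 1010
  F = 1111
  D = 1101
Concatenate: 0101 1010 1111 1101
= 0101101011111101


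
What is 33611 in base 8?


Divide by 8 repeatedly:
33611 ÷ 8 = 4201 remainder 3
4201 ÷ 8 = 525 remainder 1
525 ÷ 8 = 65 remainder 5
65 ÷ 8 = 8 remainder 1
8 ÷ 8 = 1 remainder 0
1 ÷ 8 = 0 remainder 1
Reading remainders bottom-up:
= 0o101513


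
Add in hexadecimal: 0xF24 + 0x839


Align and add column by column (LSB to MSB, each column mod 16 with carry):
  0F24
+ 0839
  ----
  col 0: 4(4) + 9(9) + 0 (carry in) = 13 → D(13), carry out 0
  col 1: 2(2) + 3(3) + 0 (carry in) = 5 → 5(5), carry out 0
  col 2: F(15) + 8(8) + 0 (carry in) = 23 → 7(7), carry out 1
  col 3: 0(0) + 0(0) + 1 (carry in) = 1 → 1(1), carry out 0
Reading digits MSB→LSB: 175D
Strip leading zeros: 175D
= 0x175D


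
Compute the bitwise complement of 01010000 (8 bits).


Original: 01010000
Invert all bits:
  bit 0: 0 → 1
  bit 1: 1 → 0
  bit 2: 0 → 1
  bit 3: 1 → 0
  bit 4: 0 → 1
  bit 5: 0 → 1
  bit 6: 0 → 1
  bit 7: 0 → 1
= 10101111


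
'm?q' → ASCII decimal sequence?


String: 'm?q'  (3 characters)
Per-character ASCII lookup:
  'm': lowercase starts at 97: 'm' = 97 + 12 = 109
  '?': special character: '?' = 63
  'q': lowercase starts at 97: 'q' = 97 + 16 = 113
= 109 63 113


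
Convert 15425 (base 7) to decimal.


Positional values (base 7):
  5 × 7^0 = 5 × 1 = 5
  2 × 7^1 = 2 × 7 = 14
  4 × 7^2 = 4 × 49 = 196
  5 × 7^3 = 5 × 343 = 1715
  1 × 7^4 = 1 × 2401 = 2401
Sum = 5 + 14 + 196 + 1715 + 2401
= 4331


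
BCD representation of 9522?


Each digit → 4-bit binary:
  9 → 1001
  5 → 0101
  2 → 0010
  2 → 0010
= 1001 0101 0010 0010


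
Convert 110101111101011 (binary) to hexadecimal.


Group into 4-bit nibbles: 0110101111101011
  0110 = 6
  1011 = B
  1110 = E
  1011 = B
= 0x6BEB


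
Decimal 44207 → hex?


Divide by 16 repeatedly:
44207 ÷ 16 = 2762 remainder 15 (F)
2762 ÷ 16 = 172 remainder 10 (A)
172 ÷ 16 = 10 remainder 12 (C)
10 ÷ 16 = 0 remainder 10 (A)
Reading remainders bottom-up:
= 0xACAF


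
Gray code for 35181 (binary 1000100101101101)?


Binary: 1000100101101101
Gray code: G = B XOR (B >> 1)
B >> 1 = 0100010010110110
1000100101101101 XOR 0100010010110110:
  1 XOR 0 = 1
  0 XOR 1 = 1
  0 XOR 0 = 0
  0 XOR 0 = 0
  1 XOR 0 = 1
  0 XOR 1 = 1
  0 XOR 0 = 0
  1 XOR 0 = 1
  0 XOR 1 = 1
  1 XOR 0 = 1
  1 XOR 1 = 0
  0 XOR 1 = 1
  1 XOR 0 = 1
  1 XOR 1 = 0
  0 XOR 1 = 1
  1 XOR 0 = 1
= 1100110111011011


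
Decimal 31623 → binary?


Divide by 2 repeatedly:
31623 ÷ 2 = 15811 remainder 1
15811 ÷ 2 = 7905 remainder 1
7905 ÷ 2 = 3952 remainder 1
3952 ÷ 2 = 1976 remainder 0
1976 ÷ 2 = 988 remainder 0
988 ÷ 2 = 494 remainder 0
494 ÷ 2 = 247 remainder 0
247 ÷ 2 = 123 remainder 1
123 ÷ 2 = 61 remainder 1
61 ÷ 2 = 30 remainder 1
30 ÷ 2 = 15 remainder 0
15 ÷ 2 = 7 remainder 1
7 ÷ 2 = 3 remainder 1
3 ÷ 2 = 1 remainder 1
1 ÷ 2 = 0 remainder 1
Reading remainders bottom-up:
= 111101110000111


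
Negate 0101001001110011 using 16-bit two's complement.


Original: 0101001001110011
Step 1 - Invert all bits: 1010110110001100
Step 2 - Add 1: 1010110110001100 + 1
= 1010110110001101 (represents -21107)


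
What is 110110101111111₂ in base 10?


Positional values:
Bit 0: 1 × 2^0 = 1
Bit 1: 1 × 2^1 = 2
Bit 2: 1 × 2^2 = 4
Bit 3: 1 × 2^3 = 8
Bit 4: 1 × 2^4 = 16
Bit 5: 1 × 2^5 = 32
Bit 6: 1 × 2^6 = 64
Bit 8: 1 × 2^8 = 256
Bit 10: 1 × 2^10 = 1024
Bit 11: 1 × 2^11 = 2048
Bit 13: 1 × 2^13 = 8192
Bit 14: 1 × 2^14 = 16384
Sum = 1 + 2 + 4 + 8 + 16 + 32 + 64 + 256 + 1024 + 2048 + 8192 + 16384
= 28031


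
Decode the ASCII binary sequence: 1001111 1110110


Codes (binary): 1001111 1110110
Per-code ASCII lookup:
  1001111 = 79  (range 65-90: uppercase, 79 - 65 = 14) → 'O'
  1110110 = 118  (range 97-122: lowercase, 118 - 97 = 21) → 'v'
= 'Ov'


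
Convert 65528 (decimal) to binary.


Divide by 2 repeatedly:
65528 ÷ 2 = 32764 remainder 0
32764 ÷ 2 = 16382 remainder 0
16382 ÷ 2 = 8191 remainder 0
8191 ÷ 2 = 4095 remainder 1
4095 ÷ 2 = 2047 remainder 1
2047 ÷ 2 = 1023 remainder 1
1023 ÷ 2 = 511 remainder 1
511 ÷ 2 = 255 remainder 1
255 ÷ 2 = 127 remainder 1
127 ÷ 2 = 63 remainder 1
63 ÷ 2 = 31 remainder 1
31 ÷ 2 = 15 remainder 1
15 ÷ 2 = 7 remainder 1
7 ÷ 2 = 3 remainder 1
3 ÷ 2 = 1 remainder 1
1 ÷ 2 = 0 remainder 1
Reading remainders bottom-up:
= 1111111111111000


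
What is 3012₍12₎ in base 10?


Positional values (base 12):
  2 × 12^0 = 2 × 1 = 2
  1 × 12^1 = 1 × 12 = 12
  0 × 12^2 = 0 × 144 = 0
  3 × 12^3 = 3 × 1728 = 5184
Sum = 2 + 12 + 0 + 5184
= 5198


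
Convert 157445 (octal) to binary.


Each octal digit → 3 binary bits:
  1 = 001
  5 = 101
  7 = 111
  4 = 100
  4 = 100
  5 = 101
Concatenate: 001 101 111 100 100 101
= 001101111100100101


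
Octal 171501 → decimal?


Positional values:
Position 0: 1 × 8^0 = 1
Position 1: 0 × 8^1 = 0
Position 2: 5 × 8^2 = 320
Position 3: 1 × 8^3 = 512
Position 4: 7 × 8^4 = 28672
Position 5: 1 × 8^5 = 32768
Sum = 1 + 0 + 320 + 512 + 28672 + 32768
= 62273


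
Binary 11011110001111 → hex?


Group into 4-bit nibbles: 0011011110001111
  0011 = 3
  0111 = 7
  1000 = 8
  1111 = F
= 0x378F


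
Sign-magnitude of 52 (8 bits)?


Sign bit: 0 (positive)
Magnitude: 52 = 0110100
= 00110100


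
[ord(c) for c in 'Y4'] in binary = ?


String: 'Y4'  (2 characters)
Per-character ASCII lookup:
  'Y': uppercase starts at 65: 'Y' = 65 + 24 = 89 → 1011001
  '4': digits start at 48: '4' = 48 + 4 = 52 → 110100
= 1011001 110100


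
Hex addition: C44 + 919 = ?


Align and add column by column (LSB to MSB, each column mod 16 with carry):
  0C44
+ 0919
  ----
  col 0: 4(4) + 9(9) + 0 (carry in) = 13 → D(13), carry out 0
  col 1: 4(4) + 1(1) + 0 (carry in) = 5 → 5(5), carry out 0
  col 2: C(12) + 9(9) + 0 (carry in) = 21 → 5(5), carry out 1
  col 3: 0(0) + 0(0) + 1 (carry in) = 1 → 1(1), carry out 0
Reading digits MSB→LSB: 155D
Strip leading zeros: 155D
= 0x155D


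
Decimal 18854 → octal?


Divide by 8 repeatedly:
18854 ÷ 8 = 2356 remainder 6
2356 ÷ 8 = 294 remainder 4
294 ÷ 8 = 36 remainder 6
36 ÷ 8 = 4 remainder 4
4 ÷ 8 = 0 remainder 4
Reading remainders bottom-up:
= 0o44646


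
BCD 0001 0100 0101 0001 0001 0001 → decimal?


Each 4-bit group → digit:
  0001 → 1
  0100 → 4
  0101 → 5
  0001 → 1
  0001 → 1
  0001 → 1
= 145111


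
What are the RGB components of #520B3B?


Hex: #520B3B
R = 52₁₆ = 82
G = 0B₁₆ = 11
B = 3B₁₆ = 59
= RGB(82, 11, 59)


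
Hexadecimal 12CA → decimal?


Positional values:
Position 0: A × 16^0 = 10 × 1 = 10
Position 1: C × 16^1 = 12 × 16 = 192
Position 2: 2 × 16^2 = 2 × 256 = 512
Position 3: 1 × 16^3 = 1 × 4096 = 4096
Sum = 10 + 192 + 512 + 4096
= 4810


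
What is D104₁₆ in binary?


Each hex digit → 4 binary bits:
  D = 1101
  1 = 0001
  0 = 0000
  4 = 0100
Concatenate: 1101 0001 0000 0100
= 1101000100000100


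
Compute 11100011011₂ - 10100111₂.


Align and subtract column by column (LSB to MSB, borrowing when needed):
  11100011011
- 00010100111
  -----------
  col 0: (1 - 0 borrow-in) - 1 → 1 - 1 = 0, borrow out 0
  col 1: (1 - 0 borrow-in) - 1 → 1 - 1 = 0, borrow out 0
  col 2: (0 - 0 borrow-in) - 1 → borrow from next column: (0+2) - 1 = 1, borrow out 1
  col 3: (1 - 1 borrow-in) - 0 → 0 - 0 = 0, borrow out 0
  col 4: (1 - 0 borrow-in) - 0 → 1 - 0 = 1, borrow out 0
  col 5: (0 - 0 borrow-in) - 1 → borrow from next column: (0+2) - 1 = 1, borrow out 1
  col 6: (0 - 1 borrow-in) - 0 → borrow from next column: (-1+2) - 0 = 1, borrow out 1
  col 7: (0 - 1 borrow-in) - 1 → borrow from next column: (-1+2) - 1 = 0, borrow out 1
  col 8: (1 - 1 borrow-in) - 0 → 0 - 0 = 0, borrow out 0
  col 9: (1 - 0 borrow-in) - 0 → 1 - 0 = 1, borrow out 0
  col 10: (1 - 0 borrow-in) - 0 → 1 - 0 = 1, borrow out 0
Reading bits MSB→LSB: 11001110100
Strip leading zeros: 11001110100
= 11001110100


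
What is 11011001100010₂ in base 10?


Positional values:
Bit 1: 1 × 2^1 = 2
Bit 5: 1 × 2^5 = 32
Bit 6: 1 × 2^6 = 64
Bit 9: 1 × 2^9 = 512
Bit 10: 1 × 2^10 = 1024
Bit 12: 1 × 2^12 = 4096
Bit 13: 1 × 2^13 = 8192
Sum = 2 + 32 + 64 + 512 + 1024 + 4096 + 8192
= 13922


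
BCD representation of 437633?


Each digit → 4-bit binary:
  4 → 0100
  3 → 0011
  7 → 0111
  6 → 0110
  3 → 0011
  3 → 0011
= 0100 0011 0111 0110 0011 0011


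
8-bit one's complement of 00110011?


Original: 00110011
Invert all bits:
  bit 0: 0 → 1
  bit 1: 0 → 1
  bit 2: 1 → 0
  bit 3: 1 → 0
  bit 4: 0 → 1
  bit 5: 0 → 1
  bit 6: 1 → 0
  bit 7: 1 → 0
= 11001100


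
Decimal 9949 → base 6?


Divide by 6 repeatedly:
9949 ÷ 6 = 1658 remainder 1
1658 ÷ 6 = 276 remainder 2
276 ÷ 6 = 46 remainder 0
46 ÷ 6 = 7 remainder 4
7 ÷ 6 = 1 remainder 1
1 ÷ 6 = 0 remainder 1
Reading remainders bottom-up:
= 114021


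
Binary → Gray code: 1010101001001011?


Binary: 1010101001001011
Gray code: G = B XOR (B >> 1)
B >> 1 = 0101010100100101
1010101001001011 XOR 0101010100100101:
  1 XOR 0 = 1
  0 XOR 1 = 1
  1 XOR 0 = 1
  0 XOR 1 = 1
  1 XOR 0 = 1
  0 XOR 1 = 1
  1 XOR 0 = 1
  0 XOR 1 = 1
  0 XOR 0 = 0
  1 XOR 0 = 1
  0 XOR 1 = 1
  0 XOR 0 = 0
  1 XOR 0 = 1
  0 XOR 1 = 1
  1 XOR 0 = 1
  1 XOR 1 = 0
= 1111111101101110


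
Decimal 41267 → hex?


Divide by 16 repeatedly:
41267 ÷ 16 = 2579 remainder 3 (3)
2579 ÷ 16 = 161 remainder 3 (3)
161 ÷ 16 = 10 remainder 1 (1)
10 ÷ 16 = 0 remainder 10 (A)
Reading remainders bottom-up:
= 0xA133


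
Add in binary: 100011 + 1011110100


Align and add column by column (LSB to MSB, carry propagating):
  00000100011
+ 01011110100
  -----------
  col 0: 1 + 0 + 0 (carry in) = 1 → bit 1, carry out 0
  col 1: 1 + 0 + 0 (carry in) = 1 → bit 1, carry out 0
  col 2: 0 + 1 + 0 (carry in) = 1 → bit 1, carry out 0
  col 3: 0 + 0 + 0 (carry in) = 0 → bit 0, carry out 0
  col 4: 0 + 1 + 0 (carry in) = 1 → bit 1, carry out 0
  col 5: 1 + 1 + 0 (carry in) = 2 → bit 0, carry out 1
  col 6: 0 + 1 + 1 (carry in) = 2 → bit 0, carry out 1
  col 7: 0 + 1 + 1 (carry in) = 2 → bit 0, carry out 1
  col 8: 0 + 0 + 1 (carry in) = 1 → bit 1, carry out 0
  col 9: 0 + 1 + 0 (carry in) = 1 → bit 1, carry out 0
  col 10: 0 + 0 + 0 (carry in) = 0 → bit 0, carry out 0
Reading bits MSB→LSB: 01100010111
Strip leading zeros: 1100010111
= 1100010111


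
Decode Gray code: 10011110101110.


Gray code: 10011110101110
MSB stays the same: 1
Each subsequent bit = prev_binary XOR current_gray:
  B[1] = 1 XOR 0 = 1
  B[2] = 1 XOR 0 = 1
  B[3] = 1 XOR 1 = 0
  B[4] = 0 XOR 1 = 1
  B[5] = 1 XOR 1 = 0
  B[6] = 0 XOR 1 = 1
  B[7] = 1 XOR 0 = 1
  B[8] = 1 XOR 1 = 0
  B[9] = 0 XOR 0 = 0
  B[10] = 0 XOR 1 = 1
  B[11] = 1 XOR 1 = 0
  B[12] = 0 XOR 1 = 1
  B[13] = 1 XOR 0 = 1
= 11101011001011 (15051 decimal)


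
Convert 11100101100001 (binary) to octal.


Group into 3-bit groups: 011100101100001
  011 = 3
  100 = 4
  101 = 5
  100 = 4
  001 = 1
= 0o34541


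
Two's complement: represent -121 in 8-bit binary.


Original: 01111001
Step 1 - Invert all bits: 10000110
Step 2 - Add 1: 10000110 + 1
= 10000111 (represents -121)


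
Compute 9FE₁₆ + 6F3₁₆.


Align and add column by column (LSB to MSB, each column mod 16 with carry):
  09FE
+ 06F3
  ----
  col 0: E(14) + 3(3) + 0 (carry in) = 17 → 1(1), carry out 1
  col 1: F(15) + F(15) + 1 (carry in) = 31 → F(15), carry out 1
  col 2: 9(9) + 6(6) + 1 (carry in) = 16 → 0(0), carry out 1
  col 3: 0(0) + 0(0) + 1 (carry in) = 1 → 1(1), carry out 0
Reading digits MSB→LSB: 10F1
Strip leading zeros: 10F1
= 0x10F1


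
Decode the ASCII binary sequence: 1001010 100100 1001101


Codes (binary): 1001010 100100 1001101
Per-code ASCII lookup:
  1001010 = 74  (range 65-90: uppercase, 74 - 65 = 9) → 'J'
  100100 = 36  (special character) → '$'
  1001101 = 77  (range 65-90: uppercase, 77 - 65 = 12) → 'M'
= 'J$M'


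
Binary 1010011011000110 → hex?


Group into 4-bit nibbles: 1010011011000110
  1010 = A
  0110 = 6
  1100 = C
  0110 = 6
= 0xA6C6


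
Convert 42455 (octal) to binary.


Each octal digit → 3 binary bits:
  4 = 100
  2 = 010
  4 = 100
  5 = 101
  5 = 101
Concatenate: 100 010 100 101 101
= 100010100101101


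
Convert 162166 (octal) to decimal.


Positional values:
Position 0: 6 × 8^0 = 6
Position 1: 6 × 8^1 = 48
Position 2: 1 × 8^2 = 64
Position 3: 2 × 8^3 = 1024
Position 4: 6 × 8^4 = 24576
Position 5: 1 × 8^5 = 32768
Sum = 6 + 48 + 64 + 1024 + 24576 + 32768
= 58486


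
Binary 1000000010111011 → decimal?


Positional values:
Bit 0: 1 × 2^0 = 1
Bit 1: 1 × 2^1 = 2
Bit 3: 1 × 2^3 = 8
Bit 4: 1 × 2^4 = 16
Bit 5: 1 × 2^5 = 32
Bit 7: 1 × 2^7 = 128
Bit 15: 1 × 2^15 = 32768
Sum = 1 + 2 + 8 + 16 + 32 + 128 + 32768
= 32955


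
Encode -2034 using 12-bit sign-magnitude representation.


Sign bit: 1 (negative)
Magnitude: 2034 = 11111110010
= 111111110010


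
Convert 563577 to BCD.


Each digit → 4-bit binary:
  5 → 0101
  6 → 0110
  3 → 0011
  5 → 0101
  7 → 0111
  7 → 0111
= 0101 0110 0011 0101 0111 0111


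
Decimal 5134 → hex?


Divide by 16 repeatedly:
5134 ÷ 16 = 320 remainder 14 (E)
320 ÷ 16 = 20 remainder 0 (0)
20 ÷ 16 = 1 remainder 4 (4)
1 ÷ 16 = 0 remainder 1 (1)
Reading remainders bottom-up:
= 0x140E


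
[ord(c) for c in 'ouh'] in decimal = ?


String: 'ouh'  (3 characters)
Per-character ASCII lookup:
  'o': lowercase starts at 97: 'o' = 97 + 14 = 111
  'u': lowercase starts at 97: 'u' = 97 + 20 = 117
  'h': lowercase starts at 97: 'h' = 97 + 7 = 104
= 111 117 104


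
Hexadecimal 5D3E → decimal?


Positional values:
Position 0: E × 16^0 = 14 × 1 = 14
Position 1: 3 × 16^1 = 3 × 16 = 48
Position 2: D × 16^2 = 13 × 256 = 3328
Position 3: 5 × 16^3 = 5 × 4096 = 20480
Sum = 14 + 48 + 3328 + 20480
= 23870


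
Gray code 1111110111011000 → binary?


Gray code: 1111110111011000
MSB stays the same: 1
Each subsequent bit = prev_binary XOR current_gray:
  B[1] = 1 XOR 1 = 0
  B[2] = 0 XOR 1 = 1
  B[3] = 1 XOR 1 = 0
  B[4] = 0 XOR 1 = 1
  B[5] = 1 XOR 1 = 0
  B[6] = 0 XOR 0 = 0
  B[7] = 0 XOR 1 = 1
  B[8] = 1 XOR 1 = 0
  B[9] = 0 XOR 1 = 1
  B[10] = 1 XOR 0 = 1
  B[11] = 1 XOR 1 = 0
  B[12] = 0 XOR 1 = 1
  B[13] = 1 XOR 0 = 1
  B[14] = 1 XOR 0 = 1
  B[15] = 1 XOR 0 = 1
= 1010100101101111 (43375 decimal)


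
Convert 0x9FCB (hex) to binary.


Each hex digit → 4 binary bits:
  9 = 1001
  F = 1111
  C = 1100
  B = 1011
Concatenate: 1001 1111 1100 1011
= 1001111111001011


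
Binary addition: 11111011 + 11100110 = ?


Align and add column by column (LSB to MSB, carry propagating):
  011111011
+ 011100110
  ---------
  col 0: 1 + 0 + 0 (carry in) = 1 → bit 1, carry out 0
  col 1: 1 + 1 + 0 (carry in) = 2 → bit 0, carry out 1
  col 2: 0 + 1 + 1 (carry in) = 2 → bit 0, carry out 1
  col 3: 1 + 0 + 1 (carry in) = 2 → bit 0, carry out 1
  col 4: 1 + 0 + 1 (carry in) = 2 → bit 0, carry out 1
  col 5: 1 + 1 + 1 (carry in) = 3 → bit 1, carry out 1
  col 6: 1 + 1 + 1 (carry in) = 3 → bit 1, carry out 1
  col 7: 1 + 1 + 1 (carry in) = 3 → bit 1, carry out 1
  col 8: 0 + 0 + 1 (carry in) = 1 → bit 1, carry out 0
Reading bits MSB→LSB: 111100001
Strip leading zeros: 111100001
= 111100001


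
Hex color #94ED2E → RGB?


Hex: #94ED2E
R = 94₁₆ = 148
G = ED₁₆ = 237
B = 2E₁₆ = 46
= RGB(148, 237, 46)


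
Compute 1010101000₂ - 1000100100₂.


Align and subtract column by column (LSB to MSB, borrowing when needed):
  1010101000
- 1000100100
  ----------
  col 0: (0 - 0 borrow-in) - 0 → 0 - 0 = 0, borrow out 0
  col 1: (0 - 0 borrow-in) - 0 → 0 - 0 = 0, borrow out 0
  col 2: (0 - 0 borrow-in) - 1 → borrow from next column: (0+2) - 1 = 1, borrow out 1
  col 3: (1 - 1 borrow-in) - 0 → 0 - 0 = 0, borrow out 0
  col 4: (0 - 0 borrow-in) - 0 → 0 - 0 = 0, borrow out 0
  col 5: (1 - 0 borrow-in) - 1 → 1 - 1 = 0, borrow out 0
  col 6: (0 - 0 borrow-in) - 0 → 0 - 0 = 0, borrow out 0
  col 7: (1 - 0 borrow-in) - 0 → 1 - 0 = 1, borrow out 0
  col 8: (0 - 0 borrow-in) - 0 → 0 - 0 = 0, borrow out 0
  col 9: (1 - 0 borrow-in) - 1 → 1 - 1 = 0, borrow out 0
Reading bits MSB→LSB: 0010000100
Strip leading zeros: 10000100
= 10000100


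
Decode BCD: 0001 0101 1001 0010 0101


Each 4-bit group → digit:
  0001 → 1
  0101 → 5
  1001 → 9
  0010 → 2
  0101 → 5
= 15925


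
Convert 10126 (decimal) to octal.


Divide by 8 repeatedly:
10126 ÷ 8 = 1265 remainder 6
1265 ÷ 8 = 158 remainder 1
158 ÷ 8 = 19 remainder 6
19 ÷ 8 = 2 remainder 3
2 ÷ 8 = 0 remainder 2
Reading remainders bottom-up:
= 0o23616


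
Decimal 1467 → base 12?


Divide by 12 repeatedly:
1467 ÷ 12 = 122 remainder 3
122 ÷ 12 = 10 remainder 2
10 ÷ 12 = 0 remainder 10
Reading remainders bottom-up:
= A23


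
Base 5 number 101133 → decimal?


Positional values (base 5):
  3 × 5^0 = 3 × 1 = 3
  3 × 5^1 = 3 × 5 = 15
  1 × 5^2 = 1 × 25 = 25
  1 × 5^3 = 1 × 125 = 125
  0 × 5^4 = 0 × 625 = 0
  1 × 5^5 = 1 × 3125 = 3125
Sum = 3 + 15 + 25 + 125 + 0 + 3125
= 3293


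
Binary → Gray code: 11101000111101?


Binary: 11101000111101
Gray code: G = B XOR (B >> 1)
B >> 1 = 01110100011110
11101000111101 XOR 01110100011110:
  1 XOR 0 = 1
  1 XOR 1 = 0
  1 XOR 1 = 0
  0 XOR 1 = 1
  1 XOR 0 = 1
  0 XOR 1 = 1
  0 XOR 0 = 0
  0 XOR 0 = 0
  1 XOR 0 = 1
  1 XOR 1 = 0
  1 XOR 1 = 0
  1 XOR 1 = 0
  0 XOR 1 = 1
  1 XOR 0 = 1
= 10011100100011


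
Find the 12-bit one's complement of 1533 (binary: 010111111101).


Original: 010111111101
Invert all bits:
  bit 0: 0 → 1
  bit 1: 1 → 0
  bit 2: 0 → 1
  bit 3: 1 → 0
  bit 4: 1 → 0
  bit 5: 1 → 0
  bit 6: 1 → 0
  bit 7: 1 → 0
  bit 8: 1 → 0
  bit 9: 1 → 0
  bit 10: 0 → 1
  bit 11: 1 → 0
= 101000000010


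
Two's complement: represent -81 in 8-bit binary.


Original: 01010001
Step 1 - Invert all bits: 10101110
Step 2 - Add 1: 10101110 + 1
= 10101111 (represents -81)


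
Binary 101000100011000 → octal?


Group into 3-bit groups: 101000100011000
  101 = 5
  000 = 0
  100 = 4
  011 = 3
  000 = 0
= 0o50430


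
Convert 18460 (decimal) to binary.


Divide by 2 repeatedly:
18460 ÷ 2 = 9230 remainder 0
9230 ÷ 2 = 4615 remainder 0
4615 ÷ 2 = 2307 remainder 1
2307 ÷ 2 = 1153 remainder 1
1153 ÷ 2 = 576 remainder 1
576 ÷ 2 = 288 remainder 0
288 ÷ 2 = 144 remainder 0
144 ÷ 2 = 72 remainder 0
72 ÷ 2 = 36 remainder 0
36 ÷ 2 = 18 remainder 0
18 ÷ 2 = 9 remainder 0
9 ÷ 2 = 4 remainder 1
4 ÷ 2 = 2 remainder 0
2 ÷ 2 = 1 remainder 0
1 ÷ 2 = 0 remainder 1
Reading remainders bottom-up:
= 100100000011100


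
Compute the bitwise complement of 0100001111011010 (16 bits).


Original: 0100001111011010
Invert all bits:
  bit 0: 0 → 1
  bit 1: 1 → 0
  bit 2: 0 → 1
  bit 3: 0 → 1
  bit 4: 0 → 1
  bit 5: 0 → 1
  bit 6: 1 → 0
  bit 7: 1 → 0
  bit 8: 1 → 0
  bit 9: 1 → 0
  bit 10: 0 → 1
  bit 11: 1 → 0
  bit 12: 1 → 0
  bit 13: 0 → 1
  bit 14: 1 → 0
  bit 15: 0 → 1
= 1011110000100101


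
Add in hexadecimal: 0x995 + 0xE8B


Align and add column by column (LSB to MSB, each column mod 16 with carry):
  0995
+ 0E8B
  ----
  col 0: 5(5) + B(11) + 0 (carry in) = 16 → 0(0), carry out 1
  col 1: 9(9) + 8(8) + 1 (carry in) = 18 → 2(2), carry out 1
  col 2: 9(9) + E(14) + 1 (carry in) = 24 → 8(8), carry out 1
  col 3: 0(0) + 0(0) + 1 (carry in) = 1 → 1(1), carry out 0
Reading digits MSB→LSB: 1820
Strip leading zeros: 1820
= 0x1820


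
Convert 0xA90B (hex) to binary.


Each hex digit → 4 binary bits:
  A = 1010
  9 = 1001
  0 = 0000
  B = 1011
Concatenate: 1010 1001 0000 1011
= 1010100100001011


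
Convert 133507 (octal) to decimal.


Positional values:
Position 0: 7 × 8^0 = 7
Position 1: 0 × 8^1 = 0
Position 2: 5 × 8^2 = 320
Position 3: 3 × 8^3 = 1536
Position 4: 3 × 8^4 = 12288
Position 5: 1 × 8^5 = 32768
Sum = 7 + 0 + 320 + 1536 + 12288 + 32768
= 46919


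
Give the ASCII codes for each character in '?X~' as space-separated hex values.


String: '?X~'  (3 characters)
Per-character ASCII lookup:
  '?': special character: '?' = 63 → 0x3F
  'X': uppercase starts at 65: 'X' = 65 + 23 = 88 → 0x58
  '~': special character: '~' = 126 → 0x7E
= 0x3F 0x58 0x7E


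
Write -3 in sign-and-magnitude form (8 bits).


Sign bit: 1 (negative)
Magnitude: 3 = 0000011
= 10000011


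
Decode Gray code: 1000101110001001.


Gray code: 1000101110001001
MSB stays the same: 1
Each subsequent bit = prev_binary XOR current_gray:
  B[1] = 1 XOR 0 = 1
  B[2] = 1 XOR 0 = 1
  B[3] = 1 XOR 0 = 1
  B[4] = 1 XOR 1 = 0
  B[5] = 0 XOR 0 = 0
  B[6] = 0 XOR 1 = 1
  B[7] = 1 XOR 1 = 0
  B[8] = 0 XOR 1 = 1
  B[9] = 1 XOR 0 = 1
  B[10] = 1 XOR 0 = 1
  B[11] = 1 XOR 0 = 1
  B[12] = 1 XOR 1 = 0
  B[13] = 0 XOR 0 = 0
  B[14] = 0 XOR 0 = 0
  B[15] = 0 XOR 1 = 1
= 1111001011110001 (62193 decimal)


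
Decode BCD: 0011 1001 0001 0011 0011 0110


Each 4-bit group → digit:
  0011 → 3
  1001 → 9
  0001 → 1
  0011 → 3
  0011 → 3
  0110 → 6
= 391336


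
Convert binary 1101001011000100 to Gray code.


Binary: 1101001011000100
Gray code: G = B XOR (B >> 1)
B >> 1 = 0110100101100010
1101001011000100 XOR 0110100101100010:
  1 XOR 0 = 1
  1 XOR 1 = 0
  0 XOR 1 = 1
  1 XOR 0 = 1
  0 XOR 1 = 1
  0 XOR 0 = 0
  1 XOR 0 = 1
  0 XOR 1 = 1
  1 XOR 0 = 1
  1 XOR 1 = 0
  0 XOR 1 = 1
  0 XOR 0 = 0
  0 XOR 0 = 0
  1 XOR 0 = 1
  0 XOR 1 = 1
  0 XOR 0 = 0
= 1011101110100110


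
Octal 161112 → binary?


Each octal digit → 3 binary bits:
  1 = 001
  6 = 110
  1 = 001
  1 = 001
  1 = 001
  2 = 010
Concatenate: 001 110 001 001 001 010
= 001110001001001010


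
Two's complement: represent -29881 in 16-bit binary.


Original: 0111010010111001
Step 1 - Invert all bits: 1000101101000110
Step 2 - Add 1: 1000101101000110 + 1
= 1000101101000111 (represents -29881)


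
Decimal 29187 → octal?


Divide by 8 repeatedly:
29187 ÷ 8 = 3648 remainder 3
3648 ÷ 8 = 456 remainder 0
456 ÷ 8 = 57 remainder 0
57 ÷ 8 = 7 remainder 1
7 ÷ 8 = 0 remainder 7
Reading remainders bottom-up:
= 0o71003


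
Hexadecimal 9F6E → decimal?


Positional values:
Position 0: E × 16^0 = 14 × 1 = 14
Position 1: 6 × 16^1 = 6 × 16 = 96
Position 2: F × 16^2 = 15 × 256 = 3840
Position 3: 9 × 16^3 = 9 × 4096 = 36864
Sum = 14 + 96 + 3840 + 36864
= 40814


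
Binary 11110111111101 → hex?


Group into 4-bit nibbles: 0011110111111101
  0011 = 3
  1101 = D
  1111 = F
  1101 = D
= 0x3DFD


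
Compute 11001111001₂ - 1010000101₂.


Align and subtract column by column (LSB to MSB, borrowing when needed):
  11001111001
- 01010000101
  -----------
  col 0: (1 - 0 borrow-in) - 1 → 1 - 1 = 0, borrow out 0
  col 1: (0 - 0 borrow-in) - 0 → 0 - 0 = 0, borrow out 0
  col 2: (0 - 0 borrow-in) - 1 → borrow from next column: (0+2) - 1 = 1, borrow out 1
  col 3: (1 - 1 borrow-in) - 0 → 0 - 0 = 0, borrow out 0
  col 4: (1 - 0 borrow-in) - 0 → 1 - 0 = 1, borrow out 0
  col 5: (1 - 0 borrow-in) - 0 → 1 - 0 = 1, borrow out 0
  col 6: (1 - 0 borrow-in) - 0 → 1 - 0 = 1, borrow out 0
  col 7: (0 - 0 borrow-in) - 1 → borrow from next column: (0+2) - 1 = 1, borrow out 1
  col 8: (0 - 1 borrow-in) - 0 → borrow from next column: (-1+2) - 0 = 1, borrow out 1
  col 9: (1 - 1 borrow-in) - 1 → borrow from next column: (0+2) - 1 = 1, borrow out 1
  col 10: (1 - 1 borrow-in) - 0 → 0 - 0 = 0, borrow out 0
Reading bits MSB→LSB: 01111110100
Strip leading zeros: 1111110100
= 1111110100


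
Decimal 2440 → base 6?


Divide by 6 repeatedly:
2440 ÷ 6 = 406 remainder 4
406 ÷ 6 = 67 remainder 4
67 ÷ 6 = 11 remainder 1
11 ÷ 6 = 1 remainder 5
1 ÷ 6 = 0 remainder 1
Reading remainders bottom-up:
= 15144


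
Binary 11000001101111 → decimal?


Positional values:
Bit 0: 1 × 2^0 = 1
Bit 1: 1 × 2^1 = 2
Bit 2: 1 × 2^2 = 4
Bit 3: 1 × 2^3 = 8
Bit 5: 1 × 2^5 = 32
Bit 6: 1 × 2^6 = 64
Bit 12: 1 × 2^12 = 4096
Bit 13: 1 × 2^13 = 8192
Sum = 1 + 2 + 4 + 8 + 32 + 64 + 4096 + 8192
= 12399


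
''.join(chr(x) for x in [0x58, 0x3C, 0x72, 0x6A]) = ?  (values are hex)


Codes (hex): 0x58 0x3C 0x72 0x6A
Per-code ASCII lookup:
  0x58 = 88  (range 65-90: uppercase, 88 - 65 = 23) → 'X'
  0x3C = 60  (special character) → '<'
  0x72 = 114  (range 97-122: lowercase, 114 - 97 = 17) → 'r'
  0x6A = 106  (range 97-122: lowercase, 106 - 97 = 9) → 'j'
= 'X<rj'


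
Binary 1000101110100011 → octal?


Group into 3-bit groups: 001000101110100011
  001 = 1
  000 = 0
  101 = 5
  110 = 6
  100 = 4
  011 = 3
= 0o105643


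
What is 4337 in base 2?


Divide by 2 repeatedly:
4337 ÷ 2 = 2168 remainder 1
2168 ÷ 2 = 1084 remainder 0
1084 ÷ 2 = 542 remainder 0
542 ÷ 2 = 271 remainder 0
271 ÷ 2 = 135 remainder 1
135 ÷ 2 = 67 remainder 1
67 ÷ 2 = 33 remainder 1
33 ÷ 2 = 16 remainder 1
16 ÷ 2 = 8 remainder 0
8 ÷ 2 = 4 remainder 0
4 ÷ 2 = 2 remainder 0
2 ÷ 2 = 1 remainder 0
1 ÷ 2 = 0 remainder 1
Reading remainders bottom-up:
= 1000011110001


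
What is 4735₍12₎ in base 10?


Positional values (base 12):
  5 × 12^0 = 5 × 1 = 5
  3 × 12^1 = 3 × 12 = 36
  7 × 12^2 = 7 × 144 = 1008
  4 × 12^3 = 4 × 1728 = 6912
Sum = 5 + 36 + 1008 + 6912
= 7961


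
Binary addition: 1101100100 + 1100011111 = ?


Align and add column by column (LSB to MSB, carry propagating):
  01101100100
+ 01100011111
  -----------
  col 0: 0 + 1 + 0 (carry in) = 1 → bit 1, carry out 0
  col 1: 0 + 1 + 0 (carry in) = 1 → bit 1, carry out 0
  col 2: 1 + 1 + 0 (carry in) = 2 → bit 0, carry out 1
  col 3: 0 + 1 + 1 (carry in) = 2 → bit 0, carry out 1
  col 4: 0 + 1 + 1 (carry in) = 2 → bit 0, carry out 1
  col 5: 1 + 0 + 1 (carry in) = 2 → bit 0, carry out 1
  col 6: 1 + 0 + 1 (carry in) = 2 → bit 0, carry out 1
  col 7: 0 + 0 + 1 (carry in) = 1 → bit 1, carry out 0
  col 8: 1 + 1 + 0 (carry in) = 2 → bit 0, carry out 1
  col 9: 1 + 1 + 1 (carry in) = 3 → bit 1, carry out 1
  col 10: 0 + 0 + 1 (carry in) = 1 → bit 1, carry out 0
Reading bits MSB→LSB: 11010000011
Strip leading zeros: 11010000011
= 11010000011


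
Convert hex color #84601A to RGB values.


Hex: #84601A
R = 84₁₆ = 132
G = 60₁₆ = 96
B = 1A₁₆ = 26
= RGB(132, 96, 26)


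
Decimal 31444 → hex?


Divide by 16 repeatedly:
31444 ÷ 16 = 1965 remainder 4 (4)
1965 ÷ 16 = 122 remainder 13 (D)
122 ÷ 16 = 7 remainder 10 (A)
7 ÷ 16 = 0 remainder 7 (7)
Reading remainders bottom-up:
= 0x7AD4


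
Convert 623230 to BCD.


Each digit → 4-bit binary:
  6 → 0110
  2 → 0010
  3 → 0011
  2 → 0010
  3 → 0011
  0 → 0000
= 0110 0010 0011 0010 0011 0000


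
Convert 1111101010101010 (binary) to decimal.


Positional values:
Bit 1: 1 × 2^1 = 2
Bit 3: 1 × 2^3 = 8
Bit 5: 1 × 2^5 = 32
Bit 7: 1 × 2^7 = 128
Bit 9: 1 × 2^9 = 512
Bit 11: 1 × 2^11 = 2048
Bit 12: 1 × 2^12 = 4096
Bit 13: 1 × 2^13 = 8192
Bit 14: 1 × 2^14 = 16384
Bit 15: 1 × 2^15 = 32768
Sum = 2 + 8 + 32 + 128 + 512 + 2048 + 4096 + 8192 + 16384 + 32768
= 64170


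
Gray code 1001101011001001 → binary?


Gray code: 1001101011001001
MSB stays the same: 1
Each subsequent bit = prev_binary XOR current_gray:
  B[1] = 1 XOR 0 = 1
  B[2] = 1 XOR 0 = 1
  B[3] = 1 XOR 1 = 0
  B[4] = 0 XOR 1 = 1
  B[5] = 1 XOR 0 = 1
  B[6] = 1 XOR 1 = 0
  B[7] = 0 XOR 0 = 0
  B[8] = 0 XOR 1 = 1
  B[9] = 1 XOR 1 = 0
  B[10] = 0 XOR 0 = 0
  B[11] = 0 XOR 0 = 0
  B[12] = 0 XOR 1 = 1
  B[13] = 1 XOR 0 = 1
  B[14] = 1 XOR 0 = 1
  B[15] = 1 XOR 1 = 0
= 1110110010001110 (60558 decimal)


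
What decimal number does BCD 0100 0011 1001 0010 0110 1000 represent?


Each 4-bit group → digit:
  0100 → 4
  0011 → 3
  1001 → 9
  0010 → 2
  0110 → 6
  1000 → 8
= 439268


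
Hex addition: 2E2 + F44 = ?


Align and add column by column (LSB to MSB, each column mod 16 with carry):
  02E2
+ 0F44
  ----
  col 0: 2(2) + 4(4) + 0 (carry in) = 6 → 6(6), carry out 0
  col 1: E(14) + 4(4) + 0 (carry in) = 18 → 2(2), carry out 1
  col 2: 2(2) + F(15) + 1 (carry in) = 18 → 2(2), carry out 1
  col 3: 0(0) + 0(0) + 1 (carry in) = 1 → 1(1), carry out 0
Reading digits MSB→LSB: 1226
Strip leading zeros: 1226
= 0x1226


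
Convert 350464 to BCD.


Each digit → 4-bit binary:
  3 → 0011
  5 → 0101
  0 → 0000
  4 → 0100
  6 → 0110
  4 → 0100
= 0011 0101 0000 0100 0110 0100


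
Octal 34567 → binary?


Each octal digit → 3 binary bits:
  3 = 011
  4 = 100
  5 = 101
  6 = 110
  7 = 111
Concatenate: 011 100 101 110 111
= 011100101110111


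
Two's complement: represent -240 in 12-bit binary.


Original: 000011110000
Step 1 - Invert all bits: 111100001111
Step 2 - Add 1: 111100001111 + 1
= 111100010000 (represents -240)


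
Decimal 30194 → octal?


Divide by 8 repeatedly:
30194 ÷ 8 = 3774 remainder 2
3774 ÷ 8 = 471 remainder 6
471 ÷ 8 = 58 remainder 7
58 ÷ 8 = 7 remainder 2
7 ÷ 8 = 0 remainder 7
Reading remainders bottom-up:
= 0o72762


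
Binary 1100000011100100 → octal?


Group into 3-bit groups: 001100000011100100
  001 = 1
  100 = 4
  000 = 0
  011 = 3
  100 = 4
  100 = 4
= 0o140344


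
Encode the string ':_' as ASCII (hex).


String: ':_'  (2 characters)
Per-character ASCII lookup:
  ':': special character: ':' = 58 → 0x3A
  '_': special character: '_' = 95 → 0x5F
= 0x3A 0x5F


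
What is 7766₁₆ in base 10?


Positional values:
Position 0: 6 × 16^0 = 6 × 1 = 6
Position 1: 6 × 16^1 = 6 × 16 = 96
Position 2: 7 × 16^2 = 7 × 256 = 1792
Position 3: 7 × 16^3 = 7 × 4096 = 28672
Sum = 6 + 96 + 1792 + 28672
= 30566


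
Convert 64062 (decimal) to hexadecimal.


Divide by 16 repeatedly:
64062 ÷ 16 = 4003 remainder 14 (E)
4003 ÷ 16 = 250 remainder 3 (3)
250 ÷ 16 = 15 remainder 10 (A)
15 ÷ 16 = 0 remainder 15 (F)
Reading remainders bottom-up:
= 0xFA3E


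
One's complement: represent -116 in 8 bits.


Original: 01110100
Invert all bits:
  bit 0: 0 → 1
  bit 1: 1 → 0
  bit 2: 1 → 0
  bit 3: 1 → 0
  bit 4: 0 → 1
  bit 5: 1 → 0
  bit 6: 0 → 1
  bit 7: 0 → 1
= 10001011


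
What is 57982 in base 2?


Divide by 2 repeatedly:
57982 ÷ 2 = 28991 remainder 0
28991 ÷ 2 = 14495 remainder 1
14495 ÷ 2 = 7247 remainder 1
7247 ÷ 2 = 3623 remainder 1
3623 ÷ 2 = 1811 remainder 1
1811 ÷ 2 = 905 remainder 1
905 ÷ 2 = 452 remainder 1
452 ÷ 2 = 226 remainder 0
226 ÷ 2 = 113 remainder 0
113 ÷ 2 = 56 remainder 1
56 ÷ 2 = 28 remainder 0
28 ÷ 2 = 14 remainder 0
14 ÷ 2 = 7 remainder 0
7 ÷ 2 = 3 remainder 1
3 ÷ 2 = 1 remainder 1
1 ÷ 2 = 0 remainder 1
Reading remainders bottom-up:
= 1110001001111110


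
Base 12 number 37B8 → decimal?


Positional values (base 12):
  8 × 12^0 = 8 × 1 = 8
  B × 12^1 = 11 × 12 = 132
  7 × 12^2 = 7 × 144 = 1008
  3 × 12^3 = 3 × 1728 = 5184
Sum = 8 + 132 + 1008 + 5184
= 6332


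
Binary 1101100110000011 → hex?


Group into 4-bit nibbles: 1101100110000011
  1101 = D
  1001 = 9
  1000 = 8
  0011 = 3
= 0xD983


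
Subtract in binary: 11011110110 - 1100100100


Align and subtract column by column (LSB to MSB, borrowing when needed):
  11011110110
- 01100100100
  -----------
  col 0: (0 - 0 borrow-in) - 0 → 0 - 0 = 0, borrow out 0
  col 1: (1 - 0 borrow-in) - 0 → 1 - 0 = 1, borrow out 0
  col 2: (1 - 0 borrow-in) - 1 → 1 - 1 = 0, borrow out 0
  col 3: (0 - 0 borrow-in) - 0 → 0 - 0 = 0, borrow out 0
  col 4: (1 - 0 borrow-in) - 0 → 1 - 0 = 1, borrow out 0
  col 5: (1 - 0 borrow-in) - 1 → 1 - 1 = 0, borrow out 0
  col 6: (1 - 0 borrow-in) - 0 → 1 - 0 = 1, borrow out 0
  col 7: (1 - 0 borrow-in) - 0 → 1 - 0 = 1, borrow out 0
  col 8: (0 - 0 borrow-in) - 1 → borrow from next column: (0+2) - 1 = 1, borrow out 1
  col 9: (1 - 1 borrow-in) - 1 → borrow from next column: (0+2) - 1 = 1, borrow out 1
  col 10: (1 - 1 borrow-in) - 0 → 0 - 0 = 0, borrow out 0
Reading bits MSB→LSB: 01111010010
Strip leading zeros: 1111010010
= 1111010010


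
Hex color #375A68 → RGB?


Hex: #375A68
R = 37₁₆ = 55
G = 5A₁₆ = 90
B = 68₁₆ = 104
= RGB(55, 90, 104)


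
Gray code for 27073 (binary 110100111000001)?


Binary: 110100111000001
Gray code: G = B XOR (B >> 1)
B >> 1 = 011010011100000
110100111000001 XOR 011010011100000:
  1 XOR 0 = 1
  1 XOR 1 = 0
  0 XOR 1 = 1
  1 XOR 0 = 1
  0 XOR 1 = 1
  0 XOR 0 = 0
  1 XOR 0 = 1
  1 XOR 1 = 0
  1 XOR 1 = 0
  0 XOR 1 = 1
  0 XOR 0 = 0
  0 XOR 0 = 0
  0 XOR 0 = 0
  0 XOR 0 = 0
  1 XOR 0 = 1
= 101110100100001


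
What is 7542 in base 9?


Divide by 9 repeatedly:
7542 ÷ 9 = 838 remainder 0
838 ÷ 9 = 93 remainder 1
93 ÷ 9 = 10 remainder 3
10 ÷ 9 = 1 remainder 1
1 ÷ 9 = 0 remainder 1
Reading remainders bottom-up:
= 11310


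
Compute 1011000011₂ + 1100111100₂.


Align and add column by column (LSB to MSB, carry propagating):
  01011000011
+ 01100111100
  -----------
  col 0: 1 + 0 + 0 (carry in) = 1 → bit 1, carry out 0
  col 1: 1 + 0 + 0 (carry in) = 1 → bit 1, carry out 0
  col 2: 0 + 1 + 0 (carry in) = 1 → bit 1, carry out 0
  col 3: 0 + 1 + 0 (carry in) = 1 → bit 1, carry out 0
  col 4: 0 + 1 + 0 (carry in) = 1 → bit 1, carry out 0
  col 5: 0 + 1 + 0 (carry in) = 1 → bit 1, carry out 0
  col 6: 1 + 0 + 0 (carry in) = 1 → bit 1, carry out 0
  col 7: 1 + 0 + 0 (carry in) = 1 → bit 1, carry out 0
  col 8: 0 + 1 + 0 (carry in) = 1 → bit 1, carry out 0
  col 9: 1 + 1 + 0 (carry in) = 2 → bit 0, carry out 1
  col 10: 0 + 0 + 1 (carry in) = 1 → bit 1, carry out 0
Reading bits MSB→LSB: 10111111111
Strip leading zeros: 10111111111
= 10111111111


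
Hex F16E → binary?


Each hex digit → 4 binary bits:
  F = 1111
  1 = 0001
  6 = 0110
  E = 1110
Concatenate: 1111 0001 0110 1110
= 1111000101101110


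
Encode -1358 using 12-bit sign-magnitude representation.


Sign bit: 1 (negative)
Magnitude: 1358 = 10101001110
= 110101001110


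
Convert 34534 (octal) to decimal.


Positional values:
Position 0: 4 × 8^0 = 4
Position 1: 3 × 8^1 = 24
Position 2: 5 × 8^2 = 320
Position 3: 4 × 8^3 = 2048
Position 4: 3 × 8^4 = 12288
Sum = 4 + 24 + 320 + 2048 + 12288
= 14684


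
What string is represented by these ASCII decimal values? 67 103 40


Codes (decimal): 67 103 40
Per-code ASCII lookup:
  67  (range 65-90: uppercase, 67 - 65 = 2) → 'C'
  103  (range 97-122: lowercase, 103 - 97 = 6) → 'g'
  40  (special character) → '('
= 'Cg('


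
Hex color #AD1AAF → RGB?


Hex: #AD1AAF
R = AD₁₆ = 173
G = 1A₁₆ = 26
B = AF₁₆ = 175
= RGB(173, 26, 175)


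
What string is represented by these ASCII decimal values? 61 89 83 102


Codes (decimal): 61 89 83 102
Per-code ASCII lookup:
  61  (special character) → '='
  89  (range 65-90: uppercase, 89 - 65 = 24) → 'Y'
  83  (range 65-90: uppercase, 83 - 65 = 18) → 'S'
  102  (range 97-122: lowercase, 102 - 97 = 5) → 'f'
= '=YSf'


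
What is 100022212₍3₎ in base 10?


Positional values (base 3):
  2 × 3^0 = 2 × 1 = 2
  1 × 3^1 = 1 × 3 = 3
  2 × 3^2 = 2 × 9 = 18
  2 × 3^3 = 2 × 27 = 54
  2 × 3^4 = 2 × 81 = 162
  0 × 3^5 = 0 × 243 = 0
  0 × 3^6 = 0 × 729 = 0
  0 × 3^7 = 0 × 2187 = 0
  1 × 3^8 = 1 × 6561 = 6561
Sum = 2 + 3 + 18 + 54 + 162 + 0 + 0 + 0 + 6561
= 6800


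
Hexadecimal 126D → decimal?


Positional values:
Position 0: D × 16^0 = 13 × 1 = 13
Position 1: 6 × 16^1 = 6 × 16 = 96
Position 2: 2 × 16^2 = 2 × 256 = 512
Position 3: 1 × 16^3 = 1 × 4096 = 4096
Sum = 13 + 96 + 512 + 4096
= 4717


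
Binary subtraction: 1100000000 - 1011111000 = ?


Align and subtract column by column (LSB to MSB, borrowing when needed):
  1100000000
- 1011111000
  ----------
  col 0: (0 - 0 borrow-in) - 0 → 0 - 0 = 0, borrow out 0
  col 1: (0 - 0 borrow-in) - 0 → 0 - 0 = 0, borrow out 0
  col 2: (0 - 0 borrow-in) - 0 → 0 - 0 = 0, borrow out 0
  col 3: (0 - 0 borrow-in) - 1 → borrow from next column: (0+2) - 1 = 1, borrow out 1
  col 4: (0 - 1 borrow-in) - 1 → borrow from next column: (-1+2) - 1 = 0, borrow out 1
  col 5: (0 - 1 borrow-in) - 1 → borrow from next column: (-1+2) - 1 = 0, borrow out 1
  col 6: (0 - 1 borrow-in) - 1 → borrow from next column: (-1+2) - 1 = 0, borrow out 1
  col 7: (0 - 1 borrow-in) - 1 → borrow from next column: (-1+2) - 1 = 0, borrow out 1
  col 8: (1 - 1 borrow-in) - 0 → 0 - 0 = 0, borrow out 0
  col 9: (1 - 0 borrow-in) - 1 → 1 - 1 = 0, borrow out 0
Reading bits MSB→LSB: 0000001000
Strip leading zeros: 1000
= 1000


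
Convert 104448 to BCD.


Each digit → 4-bit binary:
  1 → 0001
  0 → 0000
  4 → 0100
  4 → 0100
  4 → 0100
  8 → 1000
= 0001 0000 0100 0100 0100 1000


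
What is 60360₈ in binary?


Each octal digit → 3 binary bits:
  6 = 110
  0 = 000
  3 = 011
  6 = 110
  0 = 000
Concatenate: 110 000 011 110 000
= 110000011110000


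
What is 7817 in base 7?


Divide by 7 repeatedly:
7817 ÷ 7 = 1116 remainder 5
1116 ÷ 7 = 159 remainder 3
159 ÷ 7 = 22 remainder 5
22 ÷ 7 = 3 remainder 1
3 ÷ 7 = 0 remainder 3
Reading remainders bottom-up:
= 31535


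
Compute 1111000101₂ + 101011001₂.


Align and add column by column (LSB to MSB, carry propagating):
  01111000101
+ 00101011001
  -----------
  col 0: 1 + 1 + 0 (carry in) = 2 → bit 0, carry out 1
  col 1: 0 + 0 + 1 (carry in) = 1 → bit 1, carry out 0
  col 2: 1 + 0 + 0 (carry in) = 1 → bit 1, carry out 0
  col 3: 0 + 1 + 0 (carry in) = 1 → bit 1, carry out 0
  col 4: 0 + 1 + 0 (carry in) = 1 → bit 1, carry out 0
  col 5: 0 + 0 + 0 (carry in) = 0 → bit 0, carry out 0
  col 6: 1 + 1 + 0 (carry in) = 2 → bit 0, carry out 1
  col 7: 1 + 0 + 1 (carry in) = 2 → bit 0, carry out 1
  col 8: 1 + 1 + 1 (carry in) = 3 → bit 1, carry out 1
  col 9: 1 + 0 + 1 (carry in) = 2 → bit 0, carry out 1
  col 10: 0 + 0 + 1 (carry in) = 1 → bit 1, carry out 0
Reading bits MSB→LSB: 10100011110
Strip leading zeros: 10100011110
= 10100011110


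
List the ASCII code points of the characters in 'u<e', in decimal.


String: 'u<e'  (3 characters)
Per-character ASCII lookup:
  'u': lowercase starts at 97: 'u' = 97 + 20 = 117
  '<': special character: '<' = 60
  'e': lowercase starts at 97: 'e' = 97 + 4 = 101
= 117 60 101


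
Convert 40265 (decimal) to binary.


Divide by 2 repeatedly:
40265 ÷ 2 = 20132 remainder 1
20132 ÷ 2 = 10066 remainder 0
10066 ÷ 2 = 5033 remainder 0
5033 ÷ 2 = 2516 remainder 1
2516 ÷ 2 = 1258 remainder 0
1258 ÷ 2 = 629 remainder 0
629 ÷ 2 = 314 remainder 1
314 ÷ 2 = 157 remainder 0
157 ÷ 2 = 78 remainder 1
78 ÷ 2 = 39 remainder 0
39 ÷ 2 = 19 remainder 1
19 ÷ 2 = 9 remainder 1
9 ÷ 2 = 4 remainder 1
4 ÷ 2 = 2 remainder 0
2 ÷ 2 = 1 remainder 0
1 ÷ 2 = 0 remainder 1
Reading remainders bottom-up:
= 1001110101001001
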